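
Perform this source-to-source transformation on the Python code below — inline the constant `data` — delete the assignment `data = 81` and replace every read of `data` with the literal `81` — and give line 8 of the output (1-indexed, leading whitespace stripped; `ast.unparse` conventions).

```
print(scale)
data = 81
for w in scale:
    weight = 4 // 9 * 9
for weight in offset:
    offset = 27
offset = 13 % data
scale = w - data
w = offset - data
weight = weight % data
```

w = offset - 81

Transformed code:
print(scale)
for w in scale:
    weight = 4 // 9 * 9
for weight in offset:
    offset = 27
offset = 13 % 81
scale = w - 81
w = offset - 81
weight = weight % 81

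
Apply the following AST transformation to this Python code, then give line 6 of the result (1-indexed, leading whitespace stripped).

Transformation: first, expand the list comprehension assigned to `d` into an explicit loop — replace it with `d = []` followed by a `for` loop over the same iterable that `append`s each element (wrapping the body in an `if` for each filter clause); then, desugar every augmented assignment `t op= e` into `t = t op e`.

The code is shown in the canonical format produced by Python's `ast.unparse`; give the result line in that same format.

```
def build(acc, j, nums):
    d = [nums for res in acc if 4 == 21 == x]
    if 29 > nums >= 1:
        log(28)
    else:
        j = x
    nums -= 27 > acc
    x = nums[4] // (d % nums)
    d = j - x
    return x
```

if 29 > nums >= 1:

Transformed code:
def build(acc, j, nums):
    d = []
    for res in acc:
        if 4 == 21 == x:
            d.append(nums)
    if 29 > nums >= 1:
        log(28)
    else:
        j = x
    nums = nums - (27 > acc)
    x = nums[4] // (d % nums)
    d = j - x
    return x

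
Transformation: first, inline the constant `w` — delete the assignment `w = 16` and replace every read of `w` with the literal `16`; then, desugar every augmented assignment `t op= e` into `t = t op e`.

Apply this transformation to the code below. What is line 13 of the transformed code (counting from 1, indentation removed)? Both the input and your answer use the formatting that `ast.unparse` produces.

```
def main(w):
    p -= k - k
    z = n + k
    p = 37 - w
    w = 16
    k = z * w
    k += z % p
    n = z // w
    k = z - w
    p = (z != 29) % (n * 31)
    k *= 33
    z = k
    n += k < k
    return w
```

Transformed code:
def main(w):
    p = p - (k - k)
    z = n + k
    p = 37 - 16
    k = z * 16
    k = k + z % p
    n = z // 16
    k = z - 16
    p = (z != 29) % (n * 31)
    k = k * 33
    z = k
    n = n + (k < k)
    return 16

return 16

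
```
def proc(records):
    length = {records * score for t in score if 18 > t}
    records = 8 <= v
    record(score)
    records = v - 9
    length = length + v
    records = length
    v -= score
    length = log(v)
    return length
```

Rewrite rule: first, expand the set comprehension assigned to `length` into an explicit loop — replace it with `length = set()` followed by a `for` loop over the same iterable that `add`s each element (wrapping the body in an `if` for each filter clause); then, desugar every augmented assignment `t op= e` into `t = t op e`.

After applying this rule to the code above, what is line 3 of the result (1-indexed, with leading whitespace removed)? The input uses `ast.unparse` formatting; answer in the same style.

Transformed code:
def proc(records):
    length = set()
    for t in score:
        if 18 > t:
            length.add(records * score)
    records = 8 <= v
    record(score)
    records = v - 9
    length = length + v
    records = length
    v = v - score
    length = log(v)
    return length

for t in score:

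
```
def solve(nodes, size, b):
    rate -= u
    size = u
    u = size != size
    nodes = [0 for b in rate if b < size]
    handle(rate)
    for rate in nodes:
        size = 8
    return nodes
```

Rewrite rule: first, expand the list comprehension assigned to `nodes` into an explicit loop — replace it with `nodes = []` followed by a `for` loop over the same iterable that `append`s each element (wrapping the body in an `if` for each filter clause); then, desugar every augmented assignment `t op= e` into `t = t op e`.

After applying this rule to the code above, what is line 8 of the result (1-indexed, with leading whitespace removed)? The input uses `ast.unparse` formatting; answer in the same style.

Transformed code:
def solve(nodes, size, b):
    rate = rate - u
    size = u
    u = size != size
    nodes = []
    for b in rate:
        if b < size:
            nodes.append(0)
    handle(rate)
    for rate in nodes:
        size = 8
    return nodes

nodes.append(0)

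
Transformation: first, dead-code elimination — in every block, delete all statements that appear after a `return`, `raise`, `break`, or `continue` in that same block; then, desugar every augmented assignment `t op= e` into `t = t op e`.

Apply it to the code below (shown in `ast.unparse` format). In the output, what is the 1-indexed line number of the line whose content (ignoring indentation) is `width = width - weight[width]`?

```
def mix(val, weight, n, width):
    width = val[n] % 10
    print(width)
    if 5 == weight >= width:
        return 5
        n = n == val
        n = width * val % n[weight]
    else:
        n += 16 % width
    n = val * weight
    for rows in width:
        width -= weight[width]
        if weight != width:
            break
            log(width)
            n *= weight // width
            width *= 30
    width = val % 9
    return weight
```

10

Transformed code:
def mix(val, weight, n, width):
    width = val[n] % 10
    print(width)
    if 5 == weight >= width:
        return 5
    else:
        n = n + 16 % width
    n = val * weight
    for rows in width:
        width = width - weight[width]
        if weight != width:
            break
    width = val % 9
    return weight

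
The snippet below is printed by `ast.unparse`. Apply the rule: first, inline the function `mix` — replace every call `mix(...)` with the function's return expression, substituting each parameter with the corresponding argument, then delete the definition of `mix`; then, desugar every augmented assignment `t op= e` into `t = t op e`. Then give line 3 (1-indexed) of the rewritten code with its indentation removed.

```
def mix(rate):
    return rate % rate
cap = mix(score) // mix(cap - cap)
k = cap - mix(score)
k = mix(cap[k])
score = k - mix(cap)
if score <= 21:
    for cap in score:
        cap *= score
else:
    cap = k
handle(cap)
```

k = cap[k] % cap[k]

Transformed code:
cap = score % score // ((cap - cap) % (cap - cap))
k = cap - score % score
k = cap[k] % cap[k]
score = k - cap % cap
if score <= 21:
    for cap in score:
        cap = cap * score
else:
    cap = k
handle(cap)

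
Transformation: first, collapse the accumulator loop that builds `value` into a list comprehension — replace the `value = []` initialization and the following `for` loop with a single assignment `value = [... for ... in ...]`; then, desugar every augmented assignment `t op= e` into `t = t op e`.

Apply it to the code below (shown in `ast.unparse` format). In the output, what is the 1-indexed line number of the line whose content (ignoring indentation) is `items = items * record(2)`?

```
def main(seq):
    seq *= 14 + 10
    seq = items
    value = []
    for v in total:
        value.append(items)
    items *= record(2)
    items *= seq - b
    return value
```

5

Transformed code:
def main(seq):
    seq = seq * (14 + 10)
    seq = items
    value = [items for v in total]
    items = items * record(2)
    items = items * (seq - b)
    return value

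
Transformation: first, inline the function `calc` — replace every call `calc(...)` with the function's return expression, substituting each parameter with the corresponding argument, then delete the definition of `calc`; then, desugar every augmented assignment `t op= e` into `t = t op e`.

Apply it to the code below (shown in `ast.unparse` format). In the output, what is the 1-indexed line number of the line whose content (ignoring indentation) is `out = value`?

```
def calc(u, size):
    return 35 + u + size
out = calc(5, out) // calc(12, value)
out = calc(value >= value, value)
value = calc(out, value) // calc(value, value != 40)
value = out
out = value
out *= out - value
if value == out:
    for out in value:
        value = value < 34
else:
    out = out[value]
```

Transformed code:
out = (35 + 5 + out) // (35 + 12 + value)
out = 35 + (value >= value) + value
value = (35 + out + value) // (35 + value + (value != 40))
value = out
out = value
out = out * (out - value)
if value == out:
    for out in value:
        value = value < 34
else:
    out = out[value]

5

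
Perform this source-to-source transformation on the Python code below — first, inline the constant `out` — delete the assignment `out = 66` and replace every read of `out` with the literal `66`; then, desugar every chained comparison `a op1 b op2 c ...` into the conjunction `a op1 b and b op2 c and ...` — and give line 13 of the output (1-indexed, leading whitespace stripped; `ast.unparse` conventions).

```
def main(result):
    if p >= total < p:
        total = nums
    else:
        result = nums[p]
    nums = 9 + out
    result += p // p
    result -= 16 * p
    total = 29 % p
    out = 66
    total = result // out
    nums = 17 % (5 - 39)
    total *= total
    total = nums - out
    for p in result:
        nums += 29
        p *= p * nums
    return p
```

Transformed code:
def main(result):
    if p >= total and total < p:
        total = nums
    else:
        result = nums[p]
    nums = 9 + 66
    result += p // p
    result -= 16 * p
    total = 29 % p
    total = result // 66
    nums = 17 % (5 - 39)
    total *= total
    total = nums - 66
    for p in result:
        nums += 29
        p *= p * nums
    return p

total = nums - 66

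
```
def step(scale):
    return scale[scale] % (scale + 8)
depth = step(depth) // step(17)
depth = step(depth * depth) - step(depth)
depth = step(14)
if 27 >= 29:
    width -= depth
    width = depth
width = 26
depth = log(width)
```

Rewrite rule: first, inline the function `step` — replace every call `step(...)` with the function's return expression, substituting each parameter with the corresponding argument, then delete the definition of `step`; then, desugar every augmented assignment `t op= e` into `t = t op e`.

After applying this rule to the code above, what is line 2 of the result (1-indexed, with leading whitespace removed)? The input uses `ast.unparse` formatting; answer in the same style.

Transformed code:
depth = depth[depth] % (depth + 8) // (17[17] % (17 + 8))
depth = (depth * depth)[depth * depth] % (depth * depth + 8) - depth[depth] % (depth + 8)
depth = 14[14] % (14 + 8)
if 27 >= 29:
    width = width - depth
    width = depth
width = 26
depth = log(width)

depth = (depth * depth)[depth * depth] % (depth * depth + 8) - depth[depth] % (depth + 8)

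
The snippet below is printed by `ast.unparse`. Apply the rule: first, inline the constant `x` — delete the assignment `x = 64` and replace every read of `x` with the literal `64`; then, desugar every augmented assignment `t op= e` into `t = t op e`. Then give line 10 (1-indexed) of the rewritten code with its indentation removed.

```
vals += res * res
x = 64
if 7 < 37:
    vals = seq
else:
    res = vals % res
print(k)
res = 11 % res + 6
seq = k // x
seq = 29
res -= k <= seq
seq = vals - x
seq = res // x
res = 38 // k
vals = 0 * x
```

Transformed code:
vals = vals + res * res
if 7 < 37:
    vals = seq
else:
    res = vals % res
print(k)
res = 11 % res + 6
seq = k // 64
seq = 29
res = res - (k <= seq)
seq = vals - 64
seq = res // 64
res = 38 // k
vals = 0 * 64

res = res - (k <= seq)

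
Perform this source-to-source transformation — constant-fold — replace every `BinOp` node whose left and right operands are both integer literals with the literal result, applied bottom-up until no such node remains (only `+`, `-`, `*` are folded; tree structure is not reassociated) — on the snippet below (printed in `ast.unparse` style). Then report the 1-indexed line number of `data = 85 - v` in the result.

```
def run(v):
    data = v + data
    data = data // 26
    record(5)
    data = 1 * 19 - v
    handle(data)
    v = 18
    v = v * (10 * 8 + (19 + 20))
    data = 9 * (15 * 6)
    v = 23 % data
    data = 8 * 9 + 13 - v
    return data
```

11

Transformed code:
def run(v):
    data = v + data
    data = data // 26
    record(5)
    data = 19 - v
    handle(data)
    v = 18
    v = v * 119
    data = 810
    v = 23 % data
    data = 85 - v
    return data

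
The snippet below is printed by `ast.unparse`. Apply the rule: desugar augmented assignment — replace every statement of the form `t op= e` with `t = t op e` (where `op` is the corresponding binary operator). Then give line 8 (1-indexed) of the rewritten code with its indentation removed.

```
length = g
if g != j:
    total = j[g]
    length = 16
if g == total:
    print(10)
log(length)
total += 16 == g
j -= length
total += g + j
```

total = total + (16 == g)

Transformed code:
length = g
if g != j:
    total = j[g]
    length = 16
if g == total:
    print(10)
log(length)
total = total + (16 == g)
j = j - length
total = total + (g + j)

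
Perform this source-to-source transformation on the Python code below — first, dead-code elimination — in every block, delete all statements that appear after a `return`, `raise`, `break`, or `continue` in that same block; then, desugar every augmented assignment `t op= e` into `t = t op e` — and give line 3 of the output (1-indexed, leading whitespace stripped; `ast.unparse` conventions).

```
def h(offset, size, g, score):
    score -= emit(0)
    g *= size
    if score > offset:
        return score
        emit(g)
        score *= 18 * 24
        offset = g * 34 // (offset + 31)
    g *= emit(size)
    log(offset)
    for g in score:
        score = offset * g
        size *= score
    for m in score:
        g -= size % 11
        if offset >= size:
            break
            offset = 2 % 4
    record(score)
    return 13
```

Transformed code:
def h(offset, size, g, score):
    score = score - emit(0)
    g = g * size
    if score > offset:
        return score
    g = g * emit(size)
    log(offset)
    for g in score:
        score = offset * g
        size = size * score
    for m in score:
        g = g - size % 11
        if offset >= size:
            break
    record(score)
    return 13

g = g * size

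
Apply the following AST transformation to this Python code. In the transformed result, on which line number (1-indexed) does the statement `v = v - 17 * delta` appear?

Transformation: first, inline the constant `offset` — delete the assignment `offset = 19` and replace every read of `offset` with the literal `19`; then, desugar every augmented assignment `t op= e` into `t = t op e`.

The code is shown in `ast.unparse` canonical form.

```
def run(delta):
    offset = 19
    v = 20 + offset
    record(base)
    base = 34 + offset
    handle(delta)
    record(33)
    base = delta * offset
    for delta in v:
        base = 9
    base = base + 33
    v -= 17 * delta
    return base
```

11

Transformed code:
def run(delta):
    v = 20 + 19
    record(base)
    base = 34 + 19
    handle(delta)
    record(33)
    base = delta * 19
    for delta in v:
        base = 9
    base = base + 33
    v = v - 17 * delta
    return base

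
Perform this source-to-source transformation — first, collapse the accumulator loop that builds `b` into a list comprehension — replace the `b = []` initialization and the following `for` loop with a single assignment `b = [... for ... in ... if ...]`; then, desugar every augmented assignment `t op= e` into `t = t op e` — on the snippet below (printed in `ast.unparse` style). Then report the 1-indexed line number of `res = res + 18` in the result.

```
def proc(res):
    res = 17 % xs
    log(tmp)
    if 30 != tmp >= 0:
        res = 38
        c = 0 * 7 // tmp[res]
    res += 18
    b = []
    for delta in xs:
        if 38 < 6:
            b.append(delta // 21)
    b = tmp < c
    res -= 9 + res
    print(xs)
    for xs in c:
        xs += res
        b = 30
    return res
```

Transformed code:
def proc(res):
    res = 17 % xs
    log(tmp)
    if 30 != tmp >= 0:
        res = 38
        c = 0 * 7 // tmp[res]
    res = res + 18
    b = [delta // 21 for delta in xs if 38 < 6]
    b = tmp < c
    res = res - (9 + res)
    print(xs)
    for xs in c:
        xs = xs + res
        b = 30
    return res

7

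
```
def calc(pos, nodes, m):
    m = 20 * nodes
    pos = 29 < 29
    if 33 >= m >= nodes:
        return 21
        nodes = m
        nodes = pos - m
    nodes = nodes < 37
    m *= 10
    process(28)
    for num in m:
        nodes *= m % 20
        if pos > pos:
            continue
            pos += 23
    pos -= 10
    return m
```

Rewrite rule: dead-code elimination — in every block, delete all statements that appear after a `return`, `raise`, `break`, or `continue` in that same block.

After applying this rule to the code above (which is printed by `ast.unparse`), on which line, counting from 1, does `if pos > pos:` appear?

Transformed code:
def calc(pos, nodes, m):
    m = 20 * nodes
    pos = 29 < 29
    if 33 >= m >= nodes:
        return 21
    nodes = nodes < 37
    m *= 10
    process(28)
    for num in m:
        nodes *= m % 20
        if pos > pos:
            continue
    pos -= 10
    return m

11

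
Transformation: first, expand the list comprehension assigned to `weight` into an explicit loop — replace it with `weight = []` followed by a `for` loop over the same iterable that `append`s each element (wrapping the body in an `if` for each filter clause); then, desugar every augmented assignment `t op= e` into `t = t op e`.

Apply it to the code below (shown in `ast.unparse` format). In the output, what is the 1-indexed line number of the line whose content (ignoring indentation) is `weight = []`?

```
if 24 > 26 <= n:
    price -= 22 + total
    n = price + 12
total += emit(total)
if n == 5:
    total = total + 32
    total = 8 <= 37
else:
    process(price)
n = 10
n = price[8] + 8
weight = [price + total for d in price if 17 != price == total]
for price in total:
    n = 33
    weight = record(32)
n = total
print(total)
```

12

Transformed code:
if 24 > 26 <= n:
    price = price - (22 + total)
    n = price + 12
total = total + emit(total)
if n == 5:
    total = total + 32
    total = 8 <= 37
else:
    process(price)
n = 10
n = price[8] + 8
weight = []
for d in price:
    if 17 != price == total:
        weight.append(price + total)
for price in total:
    n = 33
    weight = record(32)
n = total
print(total)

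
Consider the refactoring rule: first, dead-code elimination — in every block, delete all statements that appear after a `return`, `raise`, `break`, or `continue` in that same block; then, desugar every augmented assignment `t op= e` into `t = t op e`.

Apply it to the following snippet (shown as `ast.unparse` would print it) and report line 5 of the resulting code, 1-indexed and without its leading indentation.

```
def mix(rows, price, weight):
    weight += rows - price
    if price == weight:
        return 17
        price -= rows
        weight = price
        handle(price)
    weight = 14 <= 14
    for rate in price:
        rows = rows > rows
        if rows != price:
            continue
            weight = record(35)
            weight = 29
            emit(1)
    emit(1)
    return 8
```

Transformed code:
def mix(rows, price, weight):
    weight = weight + (rows - price)
    if price == weight:
        return 17
    weight = 14 <= 14
    for rate in price:
        rows = rows > rows
        if rows != price:
            continue
    emit(1)
    return 8

weight = 14 <= 14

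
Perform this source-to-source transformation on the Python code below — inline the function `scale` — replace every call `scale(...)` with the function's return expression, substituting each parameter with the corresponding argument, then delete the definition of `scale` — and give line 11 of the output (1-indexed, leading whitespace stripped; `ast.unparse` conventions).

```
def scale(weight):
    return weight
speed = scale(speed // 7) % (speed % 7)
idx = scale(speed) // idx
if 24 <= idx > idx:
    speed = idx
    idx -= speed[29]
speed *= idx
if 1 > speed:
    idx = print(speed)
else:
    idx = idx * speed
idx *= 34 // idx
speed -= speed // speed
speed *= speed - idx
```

idx *= 34 // idx

Transformed code:
speed = speed // 7 % (speed % 7)
idx = speed // idx
if 24 <= idx > idx:
    speed = idx
    idx -= speed[29]
speed *= idx
if 1 > speed:
    idx = print(speed)
else:
    idx = idx * speed
idx *= 34 // idx
speed -= speed // speed
speed *= speed - idx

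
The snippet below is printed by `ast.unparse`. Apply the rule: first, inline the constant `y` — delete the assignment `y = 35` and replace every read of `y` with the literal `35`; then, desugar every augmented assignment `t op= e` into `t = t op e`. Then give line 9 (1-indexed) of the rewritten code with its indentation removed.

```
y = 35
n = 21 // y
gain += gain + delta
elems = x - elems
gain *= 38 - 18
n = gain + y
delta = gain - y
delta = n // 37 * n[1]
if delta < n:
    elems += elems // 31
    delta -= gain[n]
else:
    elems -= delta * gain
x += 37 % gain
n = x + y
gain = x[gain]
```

elems = elems + elems // 31

Transformed code:
n = 21 // 35
gain = gain + (gain + delta)
elems = x - elems
gain = gain * (38 - 18)
n = gain + 35
delta = gain - 35
delta = n // 37 * n[1]
if delta < n:
    elems = elems + elems // 31
    delta = delta - gain[n]
else:
    elems = elems - delta * gain
x = x + 37 % gain
n = x + 35
gain = x[gain]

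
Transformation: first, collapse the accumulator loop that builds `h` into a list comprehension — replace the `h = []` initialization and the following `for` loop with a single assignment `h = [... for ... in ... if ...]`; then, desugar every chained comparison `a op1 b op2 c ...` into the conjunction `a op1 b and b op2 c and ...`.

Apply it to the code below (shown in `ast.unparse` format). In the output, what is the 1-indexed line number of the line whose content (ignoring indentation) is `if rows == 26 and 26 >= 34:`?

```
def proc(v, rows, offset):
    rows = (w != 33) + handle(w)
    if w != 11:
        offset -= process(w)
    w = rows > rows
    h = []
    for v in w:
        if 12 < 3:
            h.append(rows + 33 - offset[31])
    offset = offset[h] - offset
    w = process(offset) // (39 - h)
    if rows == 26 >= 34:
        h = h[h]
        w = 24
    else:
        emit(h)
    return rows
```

Transformed code:
def proc(v, rows, offset):
    rows = (w != 33) + handle(w)
    if w != 11:
        offset -= process(w)
    w = rows > rows
    h = [rows + 33 - offset[31] for v in w if 12 < 3]
    offset = offset[h] - offset
    w = process(offset) // (39 - h)
    if rows == 26 and 26 >= 34:
        h = h[h]
        w = 24
    else:
        emit(h)
    return rows

9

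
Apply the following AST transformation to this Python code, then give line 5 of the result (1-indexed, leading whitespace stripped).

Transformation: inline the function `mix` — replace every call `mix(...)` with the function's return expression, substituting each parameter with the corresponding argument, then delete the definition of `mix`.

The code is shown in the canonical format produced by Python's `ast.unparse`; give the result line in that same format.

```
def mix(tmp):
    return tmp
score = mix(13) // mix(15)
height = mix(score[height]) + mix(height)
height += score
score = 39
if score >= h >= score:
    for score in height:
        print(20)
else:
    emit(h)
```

Transformed code:
score = 13 // 15
height = score[height] + height
height += score
score = 39
if score >= h >= score:
    for score in height:
        print(20)
else:
    emit(h)

if score >= h >= score:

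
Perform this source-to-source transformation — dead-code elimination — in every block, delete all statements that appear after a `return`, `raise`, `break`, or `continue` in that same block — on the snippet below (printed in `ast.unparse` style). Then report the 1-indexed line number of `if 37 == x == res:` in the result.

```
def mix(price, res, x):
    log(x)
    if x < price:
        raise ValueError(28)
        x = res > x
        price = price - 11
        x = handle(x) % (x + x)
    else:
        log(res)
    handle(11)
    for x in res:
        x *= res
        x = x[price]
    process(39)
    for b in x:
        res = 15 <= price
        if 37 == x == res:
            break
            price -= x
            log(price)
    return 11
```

Transformed code:
def mix(price, res, x):
    log(x)
    if x < price:
        raise ValueError(28)
    else:
        log(res)
    handle(11)
    for x in res:
        x *= res
        x = x[price]
    process(39)
    for b in x:
        res = 15 <= price
        if 37 == x == res:
            break
    return 11

14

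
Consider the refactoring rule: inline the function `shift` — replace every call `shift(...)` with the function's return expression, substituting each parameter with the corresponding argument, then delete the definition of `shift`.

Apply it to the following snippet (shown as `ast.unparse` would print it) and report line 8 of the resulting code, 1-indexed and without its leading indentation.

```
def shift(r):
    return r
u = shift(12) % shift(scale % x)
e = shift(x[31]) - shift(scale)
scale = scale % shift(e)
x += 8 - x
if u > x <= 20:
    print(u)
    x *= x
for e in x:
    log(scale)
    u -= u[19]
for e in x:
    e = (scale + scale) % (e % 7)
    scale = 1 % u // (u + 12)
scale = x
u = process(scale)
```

Transformed code:
u = 12 % (scale % x)
e = x[31] - scale
scale = scale % e
x += 8 - x
if u > x <= 20:
    print(u)
    x *= x
for e in x:
    log(scale)
    u -= u[19]
for e in x:
    e = (scale + scale) % (e % 7)
    scale = 1 % u // (u + 12)
scale = x
u = process(scale)

for e in x:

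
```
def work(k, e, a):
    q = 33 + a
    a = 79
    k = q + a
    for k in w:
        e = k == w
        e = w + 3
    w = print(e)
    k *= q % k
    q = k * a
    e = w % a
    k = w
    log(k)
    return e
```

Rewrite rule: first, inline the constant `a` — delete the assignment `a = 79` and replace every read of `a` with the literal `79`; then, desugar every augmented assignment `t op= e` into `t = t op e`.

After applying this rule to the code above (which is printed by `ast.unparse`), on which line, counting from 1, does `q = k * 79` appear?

9

Transformed code:
def work(k, e, a):
    q = 33 + 79
    k = q + 79
    for k in w:
        e = k == w
        e = w + 3
    w = print(e)
    k = k * (q % k)
    q = k * 79
    e = w % 79
    k = w
    log(k)
    return e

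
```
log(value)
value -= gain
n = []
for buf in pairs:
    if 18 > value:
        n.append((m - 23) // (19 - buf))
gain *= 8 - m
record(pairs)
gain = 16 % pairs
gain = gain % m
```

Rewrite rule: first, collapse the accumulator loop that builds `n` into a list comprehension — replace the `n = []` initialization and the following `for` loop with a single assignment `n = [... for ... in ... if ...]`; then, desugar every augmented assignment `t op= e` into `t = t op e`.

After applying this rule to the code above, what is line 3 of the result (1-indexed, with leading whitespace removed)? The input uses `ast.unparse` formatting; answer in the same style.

n = [(m - 23) // (19 - buf) for buf in pairs if 18 > value]

Transformed code:
log(value)
value = value - gain
n = [(m - 23) // (19 - buf) for buf in pairs if 18 > value]
gain = gain * (8 - m)
record(pairs)
gain = 16 % pairs
gain = gain % m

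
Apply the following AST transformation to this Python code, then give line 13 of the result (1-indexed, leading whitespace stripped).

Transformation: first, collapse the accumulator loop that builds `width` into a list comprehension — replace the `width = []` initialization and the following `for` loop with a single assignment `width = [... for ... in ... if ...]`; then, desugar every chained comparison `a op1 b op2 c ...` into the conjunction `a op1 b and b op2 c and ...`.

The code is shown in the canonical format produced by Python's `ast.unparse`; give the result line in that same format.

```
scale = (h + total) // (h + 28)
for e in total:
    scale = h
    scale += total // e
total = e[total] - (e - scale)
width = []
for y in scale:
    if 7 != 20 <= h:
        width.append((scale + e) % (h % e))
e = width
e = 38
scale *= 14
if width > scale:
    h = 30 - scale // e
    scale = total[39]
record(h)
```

Transformed code:
scale = (h + total) // (h + 28)
for e in total:
    scale = h
    scale += total // e
total = e[total] - (e - scale)
width = [(scale + e) % (h % e) for y in scale if 7 != 20 and 20 <= h]
e = width
e = 38
scale *= 14
if width > scale:
    h = 30 - scale // e
    scale = total[39]
record(h)

record(h)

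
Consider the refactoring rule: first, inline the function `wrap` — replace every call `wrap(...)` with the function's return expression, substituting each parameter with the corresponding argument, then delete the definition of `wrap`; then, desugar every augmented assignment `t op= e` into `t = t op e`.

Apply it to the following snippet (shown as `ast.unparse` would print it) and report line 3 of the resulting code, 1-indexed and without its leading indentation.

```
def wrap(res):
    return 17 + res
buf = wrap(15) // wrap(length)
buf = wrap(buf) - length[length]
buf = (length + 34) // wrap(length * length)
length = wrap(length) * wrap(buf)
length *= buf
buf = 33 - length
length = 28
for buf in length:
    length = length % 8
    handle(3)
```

buf = (length + 34) // (17 + length * length)

Transformed code:
buf = (17 + 15) // (17 + length)
buf = 17 + buf - length[length]
buf = (length + 34) // (17 + length * length)
length = (17 + length) * (17 + buf)
length = length * buf
buf = 33 - length
length = 28
for buf in length:
    length = length % 8
    handle(3)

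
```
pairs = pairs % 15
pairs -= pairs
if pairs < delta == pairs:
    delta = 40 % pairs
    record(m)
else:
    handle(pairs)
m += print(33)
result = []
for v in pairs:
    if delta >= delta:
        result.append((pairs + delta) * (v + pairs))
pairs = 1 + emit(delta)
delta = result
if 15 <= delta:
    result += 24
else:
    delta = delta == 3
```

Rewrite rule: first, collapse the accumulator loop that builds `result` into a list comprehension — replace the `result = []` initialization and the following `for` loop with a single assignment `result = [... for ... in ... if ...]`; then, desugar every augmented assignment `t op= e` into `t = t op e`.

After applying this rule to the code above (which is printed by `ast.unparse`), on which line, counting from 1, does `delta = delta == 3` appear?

Transformed code:
pairs = pairs % 15
pairs = pairs - pairs
if pairs < delta == pairs:
    delta = 40 % pairs
    record(m)
else:
    handle(pairs)
m = m + print(33)
result = [(pairs + delta) * (v + pairs) for v in pairs if delta >= delta]
pairs = 1 + emit(delta)
delta = result
if 15 <= delta:
    result = result + 24
else:
    delta = delta == 3

15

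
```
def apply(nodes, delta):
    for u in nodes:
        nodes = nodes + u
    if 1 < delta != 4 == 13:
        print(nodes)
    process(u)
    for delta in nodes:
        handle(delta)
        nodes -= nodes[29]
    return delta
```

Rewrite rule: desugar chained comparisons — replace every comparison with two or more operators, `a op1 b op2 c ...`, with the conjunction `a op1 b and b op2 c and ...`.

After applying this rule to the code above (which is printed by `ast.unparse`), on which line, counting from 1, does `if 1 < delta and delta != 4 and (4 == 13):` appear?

Transformed code:
def apply(nodes, delta):
    for u in nodes:
        nodes = nodes + u
    if 1 < delta and delta != 4 and (4 == 13):
        print(nodes)
    process(u)
    for delta in nodes:
        handle(delta)
        nodes -= nodes[29]
    return delta

4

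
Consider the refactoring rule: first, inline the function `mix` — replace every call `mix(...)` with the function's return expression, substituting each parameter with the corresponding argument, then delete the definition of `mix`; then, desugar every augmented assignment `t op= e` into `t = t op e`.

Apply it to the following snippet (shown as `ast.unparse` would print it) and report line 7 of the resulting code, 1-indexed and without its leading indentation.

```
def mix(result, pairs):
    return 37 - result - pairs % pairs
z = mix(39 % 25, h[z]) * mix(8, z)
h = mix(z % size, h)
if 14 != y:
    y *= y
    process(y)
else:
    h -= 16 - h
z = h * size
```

h = h - (16 - h)

Transformed code:
z = (37 - 39 % 25 - h[z] % h[z]) * (37 - 8 - z % z)
h = 37 - z % size - h % h
if 14 != y:
    y = y * y
    process(y)
else:
    h = h - (16 - h)
z = h * size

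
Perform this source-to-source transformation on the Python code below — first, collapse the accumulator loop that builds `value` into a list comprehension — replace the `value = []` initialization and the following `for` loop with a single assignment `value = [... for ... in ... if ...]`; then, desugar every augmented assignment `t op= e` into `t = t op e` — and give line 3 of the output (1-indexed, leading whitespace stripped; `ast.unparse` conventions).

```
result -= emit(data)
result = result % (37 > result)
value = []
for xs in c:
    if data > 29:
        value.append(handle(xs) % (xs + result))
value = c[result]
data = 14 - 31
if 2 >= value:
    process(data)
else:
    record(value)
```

value = [handle(xs) % (xs + result) for xs in c if data > 29]

Transformed code:
result = result - emit(data)
result = result % (37 > result)
value = [handle(xs) % (xs + result) for xs in c if data > 29]
value = c[result]
data = 14 - 31
if 2 >= value:
    process(data)
else:
    record(value)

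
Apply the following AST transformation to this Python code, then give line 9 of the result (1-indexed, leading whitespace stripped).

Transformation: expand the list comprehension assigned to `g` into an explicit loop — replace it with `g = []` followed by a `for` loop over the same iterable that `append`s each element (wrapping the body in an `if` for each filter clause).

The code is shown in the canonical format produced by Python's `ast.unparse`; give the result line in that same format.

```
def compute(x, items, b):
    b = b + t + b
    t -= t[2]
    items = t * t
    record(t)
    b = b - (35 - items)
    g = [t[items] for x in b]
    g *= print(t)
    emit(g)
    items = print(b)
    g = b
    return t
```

Transformed code:
def compute(x, items, b):
    b = b + t + b
    t -= t[2]
    items = t * t
    record(t)
    b = b - (35 - items)
    g = []
    for x in b:
        g.append(t[items])
    g *= print(t)
    emit(g)
    items = print(b)
    g = b
    return t

g.append(t[items])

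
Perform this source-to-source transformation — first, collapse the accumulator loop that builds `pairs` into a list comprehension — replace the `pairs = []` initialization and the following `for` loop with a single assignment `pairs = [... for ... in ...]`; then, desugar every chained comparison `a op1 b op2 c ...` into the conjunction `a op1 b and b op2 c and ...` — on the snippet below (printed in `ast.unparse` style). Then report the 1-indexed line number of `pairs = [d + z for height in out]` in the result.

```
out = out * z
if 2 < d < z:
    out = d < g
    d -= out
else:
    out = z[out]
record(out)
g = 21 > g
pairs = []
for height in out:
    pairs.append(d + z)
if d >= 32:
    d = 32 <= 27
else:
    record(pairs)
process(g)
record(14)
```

9

Transformed code:
out = out * z
if 2 < d and d < z:
    out = d < g
    d -= out
else:
    out = z[out]
record(out)
g = 21 > g
pairs = [d + z for height in out]
if d >= 32:
    d = 32 <= 27
else:
    record(pairs)
process(g)
record(14)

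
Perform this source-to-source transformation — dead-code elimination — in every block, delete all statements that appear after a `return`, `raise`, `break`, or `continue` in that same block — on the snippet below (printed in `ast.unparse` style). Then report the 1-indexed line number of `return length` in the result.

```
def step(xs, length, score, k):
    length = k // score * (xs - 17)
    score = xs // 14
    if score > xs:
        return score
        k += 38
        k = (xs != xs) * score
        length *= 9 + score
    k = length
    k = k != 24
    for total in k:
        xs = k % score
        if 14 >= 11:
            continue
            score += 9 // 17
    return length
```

Transformed code:
def step(xs, length, score, k):
    length = k // score * (xs - 17)
    score = xs // 14
    if score > xs:
        return score
    k = length
    k = k != 24
    for total in k:
        xs = k % score
        if 14 >= 11:
            continue
    return length

12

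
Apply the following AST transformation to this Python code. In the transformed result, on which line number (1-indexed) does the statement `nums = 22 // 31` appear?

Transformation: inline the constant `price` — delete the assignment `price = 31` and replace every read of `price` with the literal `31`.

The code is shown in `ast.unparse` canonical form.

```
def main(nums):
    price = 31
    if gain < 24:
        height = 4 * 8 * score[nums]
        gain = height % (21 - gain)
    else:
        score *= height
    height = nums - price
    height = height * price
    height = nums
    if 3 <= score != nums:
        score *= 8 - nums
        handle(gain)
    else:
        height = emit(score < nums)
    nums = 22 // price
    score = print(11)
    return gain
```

15

Transformed code:
def main(nums):
    if gain < 24:
        height = 4 * 8 * score[nums]
        gain = height % (21 - gain)
    else:
        score *= height
    height = nums - 31
    height = height * 31
    height = nums
    if 3 <= score != nums:
        score *= 8 - nums
        handle(gain)
    else:
        height = emit(score < nums)
    nums = 22 // 31
    score = print(11)
    return gain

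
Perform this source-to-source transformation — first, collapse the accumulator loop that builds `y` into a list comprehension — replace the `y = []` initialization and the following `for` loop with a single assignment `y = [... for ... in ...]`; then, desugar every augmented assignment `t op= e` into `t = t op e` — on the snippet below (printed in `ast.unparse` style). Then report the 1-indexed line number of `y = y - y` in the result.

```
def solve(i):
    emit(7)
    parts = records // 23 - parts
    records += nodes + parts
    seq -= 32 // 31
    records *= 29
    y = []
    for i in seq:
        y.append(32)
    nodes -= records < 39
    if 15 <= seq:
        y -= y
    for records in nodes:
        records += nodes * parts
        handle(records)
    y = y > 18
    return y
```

10

Transformed code:
def solve(i):
    emit(7)
    parts = records // 23 - parts
    records = records + (nodes + parts)
    seq = seq - 32 // 31
    records = records * 29
    y = [32 for i in seq]
    nodes = nodes - (records < 39)
    if 15 <= seq:
        y = y - y
    for records in nodes:
        records = records + nodes * parts
        handle(records)
    y = y > 18
    return y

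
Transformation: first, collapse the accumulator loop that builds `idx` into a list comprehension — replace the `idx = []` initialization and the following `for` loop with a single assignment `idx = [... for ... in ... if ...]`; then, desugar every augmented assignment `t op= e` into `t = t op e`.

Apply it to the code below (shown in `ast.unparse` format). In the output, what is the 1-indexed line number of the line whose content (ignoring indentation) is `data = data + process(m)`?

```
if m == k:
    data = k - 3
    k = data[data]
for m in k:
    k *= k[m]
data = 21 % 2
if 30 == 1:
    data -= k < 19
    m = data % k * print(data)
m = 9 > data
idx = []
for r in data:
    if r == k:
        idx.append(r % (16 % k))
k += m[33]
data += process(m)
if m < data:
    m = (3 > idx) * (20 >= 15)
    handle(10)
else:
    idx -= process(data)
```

13

Transformed code:
if m == k:
    data = k - 3
    k = data[data]
for m in k:
    k = k * k[m]
data = 21 % 2
if 30 == 1:
    data = data - (k < 19)
    m = data % k * print(data)
m = 9 > data
idx = [r % (16 % k) for r in data if r == k]
k = k + m[33]
data = data + process(m)
if m < data:
    m = (3 > idx) * (20 >= 15)
    handle(10)
else:
    idx = idx - process(data)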